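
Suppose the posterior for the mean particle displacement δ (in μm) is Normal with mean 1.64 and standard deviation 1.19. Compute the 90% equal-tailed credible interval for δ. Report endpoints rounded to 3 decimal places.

[-0.317, 3.597]

The posterior is symmetric, so the 90% equal-tailed interval is δ = 1.64 ± z·1.19 with z = 1.645.
Half-width: 1.645 × 1.19 = 1.957.
1.64 − 1.957 = -0.317; 1.64 + 1.957 = 3.597.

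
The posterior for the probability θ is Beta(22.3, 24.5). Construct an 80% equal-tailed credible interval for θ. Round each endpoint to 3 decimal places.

Posterior: Beta(22.3, 24.5).
Equal-tailed 80% interval: the 0.1 and 0.9 quantiles of Beta(22.3, 24.5).
Posterior mean ≈ 0.476, SD ≈ 0.072; a Normal approximation gives roughly [0.384, 0.569].
Exact: F⁻¹(0.1) = 0.383; F⁻¹(0.9) = 0.570.

[0.383, 0.570]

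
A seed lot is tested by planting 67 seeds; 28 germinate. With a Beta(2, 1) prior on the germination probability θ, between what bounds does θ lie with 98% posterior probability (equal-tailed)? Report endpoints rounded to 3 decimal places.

Posterior: Beta(2+28, 1+39) = Beta(30, 40).
Equal-tailed 98% interval: the 0.01 and 0.99 quantiles of Beta(30, 40).
Posterior mean ≈ 0.429, SD ≈ 0.059; a Normal approximation gives roughly [0.292, 0.565].
Exact: F⁻¹(0.01) = 0.296; F⁻¹(0.99) = 0.567.

[0.296, 0.567]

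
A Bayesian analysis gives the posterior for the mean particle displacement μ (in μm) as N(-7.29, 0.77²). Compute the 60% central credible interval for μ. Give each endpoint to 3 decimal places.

[-7.938, -6.642]

The posterior is symmetric, so the 60% equal-tailed interval is μ = -7.29 ± z·0.77 with z = 0.842.
Half-width: 0.842 × 0.77 = 0.648.
-7.29 − 0.648 = -7.938; -7.29 + 0.648 = -6.642.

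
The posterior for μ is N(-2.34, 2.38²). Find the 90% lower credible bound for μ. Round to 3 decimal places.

Need L with P(μ ≥ L) = 0.90: L = -2.34 − z_{0.1}·2.38.
z = 1.282; L = -2.34 − 1.282 × 2.38 = -5.390.

-5.390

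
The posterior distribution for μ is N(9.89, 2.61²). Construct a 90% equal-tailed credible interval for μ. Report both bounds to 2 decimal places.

The posterior is symmetric, so the 90% equal-tailed interval is μ = 9.89 ± z·2.61 with z = 1.645.
Half-width: 1.645 × 2.61 = 4.29.
9.89 − 4.29 = 5.60; 9.89 + 4.29 = 14.18.

[5.60, 14.18]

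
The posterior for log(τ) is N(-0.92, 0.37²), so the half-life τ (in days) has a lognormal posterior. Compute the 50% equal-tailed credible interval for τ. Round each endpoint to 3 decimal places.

On the log scale the 50% interval is -0.92 ± 0.674 × 0.37 = [-1.1696, -0.6704].
Exponentiate: [e^-1.1696, e^-0.6704] = [0.311, 0.511].

[0.311, 0.511]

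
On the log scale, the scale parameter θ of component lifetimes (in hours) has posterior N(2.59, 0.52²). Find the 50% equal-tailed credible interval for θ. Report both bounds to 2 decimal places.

[9.39, 18.93]

On the log scale the 50% interval is 2.59 ± 0.674 × 0.52 = [2.2393, 2.9407].
Exponentiate: [e^2.2393, e^2.9407] = [9.39, 18.93].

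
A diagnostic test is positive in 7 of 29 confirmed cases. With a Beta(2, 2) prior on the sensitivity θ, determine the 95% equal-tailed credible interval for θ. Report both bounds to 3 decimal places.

Posterior: Beta(2+7, 2+22) = Beta(9, 24).
Equal-tailed 95% interval: the 0.025 and 0.975 quantiles of Beta(9, 24).
Posterior mean ≈ 0.273, SD ≈ 0.076; a Normal approximation gives roughly [0.123, 0.422].
Exact: F⁻¹(0.025) = 0.137; F⁻¹(0.975) = 0.434.

[0.137, 0.434]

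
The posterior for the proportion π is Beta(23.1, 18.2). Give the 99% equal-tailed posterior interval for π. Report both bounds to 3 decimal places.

Posterior: Beta(23.1, 18.2).
Equal-tailed 99% interval: the 0.005 and 0.995 quantiles of Beta(23.1, 18.2).
Posterior mean ≈ 0.559, SD ≈ 0.076; a Normal approximation gives roughly [0.363, 0.756].
Exact: F⁻¹(0.005) = 0.362; F⁻¹(0.995) = 0.746.

[0.362, 0.746]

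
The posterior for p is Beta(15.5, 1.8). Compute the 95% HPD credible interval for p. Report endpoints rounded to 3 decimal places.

The posterior is unimodal and skewed, so the HPD interval has equal density at both endpoints and is the shortest 95% interval.
Solving f(0.756) = f(0.998) with F(0.998) − F(0.756) = 0.95 gives [0.756, 0.998].
For comparison, the equal-tailed interval is [0.720, 0.989]; the HPD is narrower and shifted toward the mode.

[0.756, 0.998]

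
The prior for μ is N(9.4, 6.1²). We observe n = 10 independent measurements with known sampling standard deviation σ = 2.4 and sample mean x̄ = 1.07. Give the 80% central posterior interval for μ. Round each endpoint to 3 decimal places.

Posterior precision = 1/6.1² + 10/2.4² = 0.0269 + 1.7361 = 1.7630, so posterior SD = 0.7531.
Posterior mean = (9.4/6.1² + 10·1.07/2.4²) / 1.7630 = 1.1970.
Interval: 1.1970 ± 1.282 × 0.7531 → [0.232, 2.162].

[0.232, 2.162]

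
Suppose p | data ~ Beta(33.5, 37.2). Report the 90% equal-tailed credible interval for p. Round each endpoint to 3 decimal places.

Posterior: Beta(33.5, 37.2).
Equal-tailed 90% interval: the 0.05 and 0.95 quantiles of Beta(33.5, 37.2).
Posterior mean ≈ 0.474, SD ≈ 0.059; a Normal approximation gives roughly [0.377, 0.571].
Exact: F⁻¹(0.05) = 0.377; F⁻¹(0.95) = 0.571.

[0.377, 0.571]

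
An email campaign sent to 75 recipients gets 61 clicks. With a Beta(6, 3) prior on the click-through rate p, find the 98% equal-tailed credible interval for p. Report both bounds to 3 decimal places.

Posterior: Beta(6+61, 3+14) = Beta(67, 17).
Equal-tailed 98% interval: the 0.01 and 0.99 quantiles of Beta(67, 17).
Posterior mean ≈ 0.798, SD ≈ 0.044; a Normal approximation gives roughly [0.696, 0.899].
Exact: F⁻¹(0.01) = 0.687; F⁻¹(0.99) = 0.888.

[0.687, 0.888]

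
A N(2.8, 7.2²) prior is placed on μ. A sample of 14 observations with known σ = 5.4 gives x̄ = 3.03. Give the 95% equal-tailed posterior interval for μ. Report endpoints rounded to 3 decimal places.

[0.248, 5.795]

Posterior precision = 1/7.2² + 14/5.4² = 0.0193 + 0.4801 = 0.4994, so posterior SD = 1.4151.
Posterior mean = (2.8/7.2² + 14·3.03/5.4²) / 0.4994 = 3.0211.
Interval: 3.0211 ± 1.960 × 1.4151 → [0.248, 5.795].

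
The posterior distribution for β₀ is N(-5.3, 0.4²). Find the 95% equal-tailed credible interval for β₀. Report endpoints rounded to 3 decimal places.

[-6.084, -4.516]

The posterior is symmetric, so the 95% equal-tailed interval is β₀ = -5.3 ± z·0.4 with z = 1.960.
Half-width: 1.960 × 0.4 = 0.784.
-5.3 − 0.784 = -6.084; -5.3 + 0.784 = -4.516.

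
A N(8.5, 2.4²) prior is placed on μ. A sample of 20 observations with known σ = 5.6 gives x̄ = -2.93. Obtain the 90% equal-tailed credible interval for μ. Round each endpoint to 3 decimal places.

Posterior precision = 1/2.4² + 20/5.6² = 0.1736 + 0.6378 = 0.8114, so posterior SD = 1.1102.
Posterior mean = (8.5/2.4² + 20·-2.93/5.6²) / 0.8114 = -0.4843.
Interval: -0.4843 ± 1.645 × 1.1102 → [-2.310, 1.342].

[-2.310, 1.342]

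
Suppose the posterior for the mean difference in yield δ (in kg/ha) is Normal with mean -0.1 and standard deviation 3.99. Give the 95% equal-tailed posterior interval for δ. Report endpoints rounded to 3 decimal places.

The posterior is symmetric, so the 95% equal-tailed interval is δ = -0.1 ± z·3.99 with z = 1.960.
Half-width: 1.960 × 3.99 = 7.820.
-0.1 − 7.820 = -7.920; -0.1 + 7.820 = 7.720.

[-7.920, 7.720]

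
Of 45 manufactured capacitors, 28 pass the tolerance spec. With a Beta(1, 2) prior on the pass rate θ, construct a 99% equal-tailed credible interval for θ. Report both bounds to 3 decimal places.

Posterior: Beta(1+28, 2+17) = Beta(29, 19).
Equal-tailed 99% interval: the 0.005 and 0.995 quantiles of Beta(29, 19).
Posterior mean ≈ 0.604, SD ≈ 0.070; a Normal approximation gives roughly [0.424, 0.784].
Exact: F⁻¹(0.005) = 0.420; F⁻¹(0.995) = 0.773.

[0.420, 0.773]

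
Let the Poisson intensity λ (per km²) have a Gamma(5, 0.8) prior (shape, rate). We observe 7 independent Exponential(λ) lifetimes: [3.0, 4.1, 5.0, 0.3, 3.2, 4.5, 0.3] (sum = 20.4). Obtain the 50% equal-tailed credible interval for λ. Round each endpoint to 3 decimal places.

[0.449, 0.666]

Posterior: Gamma(5+7, 0.8+20.4) = Gamma(12, 21.2) (shape, rate).
Equal-tailed 50% interval: Gamma(12, 21.2) quantiles at 0.25 and 0.75.
Posterior mean ≈ 0.566, SD ≈ 0.163; a Normal approximation gives roughly [0.456, 0.676].
Exact: lower = 0.449; upper = 0.666.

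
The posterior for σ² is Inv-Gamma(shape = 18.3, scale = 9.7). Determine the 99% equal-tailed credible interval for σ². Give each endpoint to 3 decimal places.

Inverse-Gamma(18.3, 9.7) quantiles: F⁻¹(0.005) and F⁻¹(0.995).
Equivalently, 1/σ² ~ Gamma(18.3, rate = 9.7); invert its 0.995 and 0.005 quantiles.
Posterior mean ≈ 0.561, SD ≈ 0.139; a Normal approximation gives roughly [0.203, 0.918].
Exact: lower = 0.311; upper = 1.060.

[0.311, 1.060]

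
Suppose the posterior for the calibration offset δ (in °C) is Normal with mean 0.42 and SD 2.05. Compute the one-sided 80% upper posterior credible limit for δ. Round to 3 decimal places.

2.145

Need U with P(δ ≤ U) = 0.80: U = 0.42 + z_{0.2}·2.05.
z = 0.842; U = 0.42 + 0.842 × 2.05 = 2.145.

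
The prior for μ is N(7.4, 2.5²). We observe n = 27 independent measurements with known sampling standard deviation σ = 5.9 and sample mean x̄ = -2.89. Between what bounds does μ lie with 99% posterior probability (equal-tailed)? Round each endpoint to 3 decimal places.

[-3.793, 1.533]

Posterior precision = 1/2.5² + 27/5.9² = 0.1600 + 0.7756 = 0.9356, so posterior SD = 1.0338.
Posterior mean = (7.4/2.5² + 27·-2.89/5.9²) / 0.9356 = -1.1303.
Interval: -1.1303 ± 2.576 × 1.0338 → [-3.793, 1.533].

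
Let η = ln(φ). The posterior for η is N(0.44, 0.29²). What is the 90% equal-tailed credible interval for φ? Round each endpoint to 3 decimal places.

On the log scale the 90% interval is 0.44 ± 1.645 × 0.29 = [-0.0370, 0.9170].
Exponentiate: [e^-0.0370, e^0.9170] = [0.964, 2.502].

[0.964, 2.502]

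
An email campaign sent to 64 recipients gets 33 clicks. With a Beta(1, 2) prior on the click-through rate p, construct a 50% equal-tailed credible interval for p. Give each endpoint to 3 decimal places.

[0.466, 0.549]

Posterior: Beta(1+33, 2+31) = Beta(34, 33).
Equal-tailed 50% interval: the 0.25 and 0.75 quantiles of Beta(34, 33).
Posterior mean ≈ 0.507, SD ≈ 0.061; a Normal approximation gives roughly [0.467, 0.548].
Exact: F⁻¹(0.25) = 0.466; F⁻¹(0.75) = 0.549.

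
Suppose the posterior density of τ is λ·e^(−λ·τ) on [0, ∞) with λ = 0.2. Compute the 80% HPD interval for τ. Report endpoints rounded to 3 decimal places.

The exponential density is strictly decreasing on [0, ∞), so the HPD interval is anchored at 0: [0, q] with P(τ ≤ q) = 0.80.
q = −ln(1 − 0.80) / 0.2 = 1.6094 / 0.2 = 8.047.

[0.000, 8.047]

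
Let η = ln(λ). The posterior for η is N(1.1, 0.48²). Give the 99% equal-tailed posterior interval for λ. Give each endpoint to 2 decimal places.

On the log scale the 99% interval is 1.1 ± 2.576 × 0.48 = [-0.1364, 2.3364].
Exponentiate: [e^-0.1364, e^2.3364] = [0.87, 10.34].

[0.87, 10.34]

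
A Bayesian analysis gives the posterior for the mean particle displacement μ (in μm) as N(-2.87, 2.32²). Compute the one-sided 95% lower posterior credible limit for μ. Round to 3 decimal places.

-6.686

Need L with P(μ ≥ L) = 0.95: L = -2.87 − z_{0.05}·2.32.
z = 1.645; L = -2.87 − 1.645 × 2.32 = -6.686.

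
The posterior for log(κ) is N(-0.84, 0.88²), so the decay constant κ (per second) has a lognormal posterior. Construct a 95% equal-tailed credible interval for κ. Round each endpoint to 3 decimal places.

[0.077, 2.422]

On the log scale the 95% interval is -0.84 ± 1.960 × 0.88 = [-2.5648, 0.8848].
Exponentiate: [e^-2.5648, e^0.8848] = [0.077, 2.422].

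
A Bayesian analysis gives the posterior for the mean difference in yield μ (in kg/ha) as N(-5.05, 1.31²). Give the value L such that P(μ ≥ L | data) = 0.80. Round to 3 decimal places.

-6.153

Need L with P(μ ≥ L) = 0.80: L = -5.05 − z_{0.2}·1.31.
z = 0.842; L = -5.05 − 0.842 × 1.31 = -6.153.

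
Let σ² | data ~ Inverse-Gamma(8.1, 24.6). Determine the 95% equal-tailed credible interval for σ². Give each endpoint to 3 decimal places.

Inverse-Gamma(8.1, 24.6) quantiles: F⁻¹(0.025) and F⁻¹(0.975).
Equivalently, 1/σ² ~ Gamma(8.1, rate = 24.6); invert its 0.975 and 0.025 quantiles.
Posterior mean ≈ 3.465, SD ≈ 1.403; a Normal approximation gives roughly [0.715, 6.214].
Exact: lower = 1.690; upper = 6.991.

[1.690, 6.991]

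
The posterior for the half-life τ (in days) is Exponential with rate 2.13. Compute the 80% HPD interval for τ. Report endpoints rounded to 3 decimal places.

[0.000, 0.756]

The exponential density is strictly decreasing on [0, ∞), so the HPD interval is anchored at 0: [0, q] with P(τ ≤ q) = 0.80.
q = −ln(1 − 0.80) / 2.13 = 1.6094 / 2.13 = 0.756.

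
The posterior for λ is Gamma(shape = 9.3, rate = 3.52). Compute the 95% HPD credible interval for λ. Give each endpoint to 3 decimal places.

[1.086, 4.368]

The posterior is unimodal and skewed, so the HPD interval has equal density at both endpoints and is the shortest 95% interval.
Solving f(1.086) = f(4.368) with F(4.368) − F(1.086) = 0.95 gives [1.086, 4.368].
For comparison, the equal-tailed interval is [1.227, 4.591]; the HPD is narrower and shifted toward the mode.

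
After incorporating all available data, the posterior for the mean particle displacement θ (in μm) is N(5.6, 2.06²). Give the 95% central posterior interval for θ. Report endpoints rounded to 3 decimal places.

[1.562, 9.638]

The posterior is symmetric, so the 95% equal-tailed interval is θ = 5.6 ± z·2.06 with z = 1.960.
Half-width: 1.960 × 2.06 = 4.038.
5.6 − 4.038 = 1.562; 5.6 + 4.038 = 9.638.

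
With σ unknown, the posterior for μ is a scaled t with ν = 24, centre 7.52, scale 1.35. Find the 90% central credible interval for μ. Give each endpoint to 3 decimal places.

[5.210, 9.830]

The t_24 distribution is symmetric; the 90% interval is 7.52 ± t·1.35 with t_{0.95,24} = 1.711.
Half-width: 1.711 × 1.35 = 2.310.
7.52 − 2.310 = 5.210; 7.52 + 2.310 = 9.830.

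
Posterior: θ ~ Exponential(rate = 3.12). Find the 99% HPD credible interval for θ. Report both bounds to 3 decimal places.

The exponential density is strictly decreasing on [0, ∞), so the HPD interval is anchored at 0: [0, q] with P(θ ≤ q) = 0.99.
q = −ln(1 − 0.99) / 3.12 = 4.6052 / 3.12 = 1.476.

[0.000, 1.476]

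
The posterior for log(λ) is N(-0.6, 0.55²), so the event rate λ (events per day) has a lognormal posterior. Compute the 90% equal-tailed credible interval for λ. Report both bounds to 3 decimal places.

On the log scale the 90% interval is -0.6 ± 1.645 × 0.55 = [-1.5047, 0.3047].
Exponentiate: [e^-1.5047, e^0.3047] = [0.222, 1.356].

[0.222, 1.356]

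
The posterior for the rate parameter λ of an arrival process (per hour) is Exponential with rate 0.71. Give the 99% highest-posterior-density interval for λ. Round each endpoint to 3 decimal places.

[0.000, 6.486]

The exponential density is strictly decreasing on [0, ∞), so the HPD interval is anchored at 0: [0, q] with P(λ ≤ q) = 0.99.
q = −ln(1 − 0.99) / 0.71 = 4.6052 / 0.71 = 6.486.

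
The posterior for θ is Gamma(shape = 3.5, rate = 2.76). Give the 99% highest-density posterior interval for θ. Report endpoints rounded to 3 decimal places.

The posterior is unimodal and skewed, so the HPD interval has equal density at both endpoints and is the shortest 99% interval.
Solving f(0.090) = f(3.373) with F(3.373) − F(0.090) = 0.99 gives [0.090, 3.373].
For comparison, the equal-tailed interval is [0.179, 3.674]; the HPD is narrower and shifted toward the mode.

[0.090, 3.373]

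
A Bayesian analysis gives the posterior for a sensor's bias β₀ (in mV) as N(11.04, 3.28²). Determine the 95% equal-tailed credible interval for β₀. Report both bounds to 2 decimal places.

[4.61, 17.47]

The posterior is symmetric, so the 95% equal-tailed interval is β₀ = 11.04 ± z·3.28 with z = 1.960.
Half-width: 1.960 × 3.28 = 6.43.
11.04 − 6.43 = 4.61; 11.04 + 6.43 = 17.47.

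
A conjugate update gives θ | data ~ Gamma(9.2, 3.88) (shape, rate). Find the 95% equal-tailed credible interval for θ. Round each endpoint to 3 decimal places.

Posterior: Gamma(shape 9.2, rate 3.88).
Equal-tailed 95% interval: Gamma(9.2, 3.88) quantiles at 0.025 and 0.975.
Posterior mean ≈ 2.371, SD ≈ 0.782; a Normal approximation gives roughly [0.839, 3.903].
Exact: lower = 1.095; upper = 4.131.

[1.095, 4.131]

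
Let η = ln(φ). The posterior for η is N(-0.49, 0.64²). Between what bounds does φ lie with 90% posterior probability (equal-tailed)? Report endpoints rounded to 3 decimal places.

On the log scale the 90% interval is -0.49 ± 1.645 × 0.64 = [-1.5427, 0.5627].
Exponentiate: [e^-1.5427, e^0.5627] = [0.214, 1.755].

[0.214, 1.755]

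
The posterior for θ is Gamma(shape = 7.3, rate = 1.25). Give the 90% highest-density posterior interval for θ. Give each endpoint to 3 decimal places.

The posterior is unimodal and skewed, so the HPD interval has equal density at both endpoints and is the shortest 90% interval.
Solving f(2.390) = f(9.164) with F(9.164) − F(2.390) = 0.90 gives [2.390, 9.164].
For comparison, the equal-tailed interval is [2.793, 9.789]; the HPD is narrower and shifted toward the mode.

[2.390, 9.164]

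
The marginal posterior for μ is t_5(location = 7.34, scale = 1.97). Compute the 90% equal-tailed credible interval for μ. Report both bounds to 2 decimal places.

The t_5 distribution is symmetric; the 90% interval is 7.34 ± t·1.97 with t_{0.95,5} = 2.015.
Half-width: 2.015 × 1.97 = 3.97.
7.34 − 3.97 = 3.37; 7.34 + 3.97 = 11.31.

[3.37, 11.31]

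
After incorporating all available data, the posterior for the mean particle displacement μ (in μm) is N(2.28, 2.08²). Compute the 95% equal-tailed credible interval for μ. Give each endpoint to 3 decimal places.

The posterior is symmetric, so the 95% equal-tailed interval is μ = 2.28 ± z·2.08 with z = 1.960.
Half-width: 1.960 × 2.08 = 4.077.
2.28 − 4.077 = -1.797; 2.28 + 4.077 = 6.357.

[-1.797, 6.357]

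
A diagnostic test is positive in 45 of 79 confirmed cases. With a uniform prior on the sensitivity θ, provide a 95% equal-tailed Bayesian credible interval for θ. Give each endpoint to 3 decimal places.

[0.459, 0.673]

Posterior: Beta(1+45, 1+34) = Beta(46, 35).
Equal-tailed 95% interval: the 0.025 and 0.975 quantiles of Beta(46, 35).
Posterior mean ≈ 0.568, SD ≈ 0.055; a Normal approximation gives roughly [0.461, 0.675].
Exact: F⁻¹(0.025) = 0.459; F⁻¹(0.975) = 0.673.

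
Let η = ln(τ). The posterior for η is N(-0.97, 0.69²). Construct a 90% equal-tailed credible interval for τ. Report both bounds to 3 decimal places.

[0.122, 1.179]

On the log scale the 90% interval is -0.97 ± 1.645 × 0.69 = [-2.1049, 0.1649].
Exponentiate: [e^-2.1049, e^0.1649] = [0.122, 1.179].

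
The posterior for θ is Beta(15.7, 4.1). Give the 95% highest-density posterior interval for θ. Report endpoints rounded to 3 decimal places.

The posterior is unimodal and skewed, so the HPD interval has equal density at both endpoints and is the shortest 95% interval.
Solving f(0.618) = f(0.950) with F(0.950) − F(0.618) = 0.95 gives [0.618, 0.950].
For comparison, the equal-tailed interval is [0.594, 0.936]; the HPD is narrower and shifted toward the mode.

[0.618, 0.950]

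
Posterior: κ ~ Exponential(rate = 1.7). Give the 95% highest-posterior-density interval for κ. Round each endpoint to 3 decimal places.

[0.000, 1.762]

The exponential density is strictly decreasing on [0, ∞), so the HPD interval is anchored at 0: [0, q] with P(κ ≤ q) = 0.95.
q = −ln(1 − 0.95) / 1.7 = 2.9957 / 1.7 = 1.762.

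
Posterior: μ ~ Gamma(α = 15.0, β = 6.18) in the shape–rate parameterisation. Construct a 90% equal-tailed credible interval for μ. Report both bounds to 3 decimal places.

[1.496, 3.542]

Posterior: Gamma(shape 15.0, rate 6.18).
Equal-tailed 90% interval: Gamma(15.0, 6.18) quantiles at 0.05 and 0.95.
Posterior mean ≈ 2.427, SD ≈ 0.627; a Normal approximation gives roughly [1.396, 3.458].
Exact: lower = 1.496; upper = 3.542.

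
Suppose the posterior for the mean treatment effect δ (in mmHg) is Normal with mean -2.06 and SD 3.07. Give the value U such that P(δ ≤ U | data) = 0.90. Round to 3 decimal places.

1.874

Need U with P(δ ≤ U) = 0.90: U = -2.06 + z_{0.1}·3.07.
z = 1.282; U = -2.06 + 1.282 × 3.07 = 1.874.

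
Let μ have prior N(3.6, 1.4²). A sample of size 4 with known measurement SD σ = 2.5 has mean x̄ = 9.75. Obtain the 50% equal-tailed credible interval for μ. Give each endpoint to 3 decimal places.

Posterior precision = 1/1.4² + 4/2.5² = 0.5102 + 0.6400 = 1.1502, so posterior SD = 0.9324.
Posterior mean = (3.6/1.4² + 4·9.75/2.5²) / 1.1502 = 7.0220.
Interval: 7.0220 ± 0.674 × 0.9324 → [6.393, 7.651].

[6.393, 7.651]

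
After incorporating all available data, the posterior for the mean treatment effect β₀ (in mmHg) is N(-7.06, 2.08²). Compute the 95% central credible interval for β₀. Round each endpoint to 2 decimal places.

[-11.14, -2.98]

The posterior is symmetric, so the 95% equal-tailed interval is β₀ = -7.06 ± z·2.08 with z = 1.960.
Half-width: 1.960 × 2.08 = 4.08.
-7.06 − 4.08 = -11.14; -7.06 + 4.08 = -2.98.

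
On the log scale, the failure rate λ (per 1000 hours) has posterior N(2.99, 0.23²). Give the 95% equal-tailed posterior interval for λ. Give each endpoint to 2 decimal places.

On the log scale the 95% interval is 2.99 ± 1.960 × 0.23 = [2.5392, 3.4408].
Exponentiate: [e^2.5392, e^3.4408] = [12.67, 31.21].

[12.67, 31.21]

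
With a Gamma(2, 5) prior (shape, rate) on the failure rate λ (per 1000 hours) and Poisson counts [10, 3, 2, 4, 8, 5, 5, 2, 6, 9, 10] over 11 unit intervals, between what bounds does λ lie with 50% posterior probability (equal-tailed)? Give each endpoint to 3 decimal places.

[3.772, 4.455]

Posterior: Gamma(2+64, 5+11) = Gamma(66, 16) (shape, rate).
Equal-tailed 50% interval: Gamma(66, 16) quantiles at 0.25 and 0.75.
Posterior mean ≈ 4.125, SD ≈ 0.508; a Normal approximation gives roughly [3.783, 4.467].
Exact: lower = 3.772; upper = 4.455.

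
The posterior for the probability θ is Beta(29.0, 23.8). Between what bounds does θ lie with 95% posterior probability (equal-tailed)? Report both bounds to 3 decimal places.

[0.415, 0.680]

Posterior: Beta(29.0, 23.8).
Equal-tailed 95% interval: the 0.025 and 0.975 quantiles of Beta(29.0, 23.8).
Posterior mean ≈ 0.549, SD ≈ 0.068; a Normal approximation gives roughly [0.416, 0.682].
Exact: F⁻¹(0.025) = 0.415; F⁻¹(0.975) = 0.680.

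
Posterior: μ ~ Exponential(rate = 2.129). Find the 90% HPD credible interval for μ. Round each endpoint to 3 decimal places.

[0.000, 1.082]

The exponential density is strictly decreasing on [0, ∞), so the HPD interval is anchored at 0: [0, q] with P(μ ≤ q) = 0.90.
q = −ln(1 − 0.90) / 2.129 = 2.3026 / 2.129 = 1.082.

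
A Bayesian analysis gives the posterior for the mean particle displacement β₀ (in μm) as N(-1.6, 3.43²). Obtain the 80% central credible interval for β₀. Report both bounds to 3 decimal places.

[-5.996, 2.796]

The posterior is symmetric, so the 80% equal-tailed interval is β₀ = -1.6 ± z·3.43 with z = 1.282.
Half-width: 1.282 × 3.43 = 4.396.
-1.6 − 4.396 = -5.996; -1.6 + 4.396 = 2.796.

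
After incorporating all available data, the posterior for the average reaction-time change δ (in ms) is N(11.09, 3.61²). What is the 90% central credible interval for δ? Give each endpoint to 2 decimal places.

[5.15, 17.03]

The posterior is symmetric, so the 90% equal-tailed interval is δ = 11.09 ± z·3.61 with z = 1.645.
Half-width: 1.645 × 3.61 = 5.94.
11.09 − 5.94 = 5.15; 11.09 + 5.94 = 17.03.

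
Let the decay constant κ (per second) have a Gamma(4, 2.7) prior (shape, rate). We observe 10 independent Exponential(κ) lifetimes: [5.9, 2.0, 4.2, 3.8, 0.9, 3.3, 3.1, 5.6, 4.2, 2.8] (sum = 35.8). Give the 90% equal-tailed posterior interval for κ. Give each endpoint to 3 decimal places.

[0.220, 0.537]

Posterior: Gamma(4+10, 2.7+35.8) = Gamma(14, 38.5) (shape, rate).
Equal-tailed 90% interval: Gamma(14, 38.5) quantiles at 0.05 and 0.95.
Posterior mean ≈ 0.364, SD ≈ 0.097; a Normal approximation gives roughly [0.204, 0.523].
Exact: lower = 0.220; upper = 0.537.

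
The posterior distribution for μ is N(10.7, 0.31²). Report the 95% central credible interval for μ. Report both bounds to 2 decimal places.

The posterior is symmetric, so the 95% equal-tailed interval is μ = 10.7 ± z·0.31 with z = 1.960.
Half-width: 1.960 × 0.31 = 0.61.
10.7 − 0.61 = 10.09; 10.7 + 0.61 = 11.31.

[10.09, 11.31]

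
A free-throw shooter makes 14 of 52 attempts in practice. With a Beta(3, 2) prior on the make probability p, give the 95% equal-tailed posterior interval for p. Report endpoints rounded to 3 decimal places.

Posterior: Beta(3+14, 2+38) = Beta(17, 40).
Equal-tailed 95% interval: the 0.025 and 0.975 quantiles of Beta(17, 40).
Posterior mean ≈ 0.298, SD ≈ 0.060; a Normal approximation gives roughly [0.181, 0.416].
Exact: F⁻¹(0.025) = 0.188; F⁻¹(0.975) = 0.422.

[0.188, 0.422]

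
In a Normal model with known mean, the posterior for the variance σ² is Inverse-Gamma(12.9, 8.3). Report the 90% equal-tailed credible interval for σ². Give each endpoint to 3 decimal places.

Inverse-Gamma(12.9, 8.3) quantiles: F⁻¹(0.05) and F⁻¹(0.95).
Equivalently, 1/σ² ~ Gamma(12.9, rate = 8.3); invert its 0.95 and 0.05 quantiles.
Posterior mean ≈ 0.697, SD ≈ 0.211; a Normal approximation gives roughly [0.350, 1.045].
Exact: lower = 0.430; upper = 1.090.

[0.430, 1.090]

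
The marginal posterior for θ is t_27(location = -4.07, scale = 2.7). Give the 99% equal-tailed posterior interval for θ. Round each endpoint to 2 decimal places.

[-11.55, 3.41]

The t_27 distribution is symmetric; the 99% interval is -4.07 ± t·2.7 with t_{0.995,27} = 2.771.
Half-width: 2.771 × 2.7 = 7.48.
-4.07 − 7.48 = -11.55; -4.07 + 7.48 = 3.41.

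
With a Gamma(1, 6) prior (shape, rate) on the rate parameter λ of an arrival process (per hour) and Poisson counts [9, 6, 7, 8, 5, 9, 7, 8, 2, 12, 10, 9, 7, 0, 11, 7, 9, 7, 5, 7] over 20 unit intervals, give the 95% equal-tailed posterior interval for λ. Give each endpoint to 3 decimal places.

[4.741, 6.562]

Posterior: Gamma(1+145, 6+20) = Gamma(146, 26) (shape, rate).
Equal-tailed 95% interval: Gamma(146, 26) quantiles at 0.025 and 0.975.
Posterior mean ≈ 5.615, SD ≈ 0.465; a Normal approximation gives roughly [4.705, 6.526].
Exact: lower = 4.741; upper = 6.562.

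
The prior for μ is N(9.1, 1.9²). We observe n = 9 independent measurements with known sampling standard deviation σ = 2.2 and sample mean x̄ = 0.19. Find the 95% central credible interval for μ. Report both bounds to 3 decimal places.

Posterior precision = 1/1.9² + 9/2.2² = 0.2770 + 1.8595 = 2.1365, so posterior SD = 0.6841.
Posterior mean = (9.1/1.9² + 9·0.19/2.2²) / 2.1365 = 1.3452.
Interval: 1.3452 ± 1.960 × 0.6841 → [0.004, 2.686].

[0.004, 2.686]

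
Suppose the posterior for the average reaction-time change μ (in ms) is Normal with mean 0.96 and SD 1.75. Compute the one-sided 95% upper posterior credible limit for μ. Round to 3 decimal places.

3.838

Need U with P(μ ≤ U) = 0.95: U = 0.96 + z_{0.05}·1.75.
z = 1.645; U = 0.96 + 1.645 × 1.75 = 3.838.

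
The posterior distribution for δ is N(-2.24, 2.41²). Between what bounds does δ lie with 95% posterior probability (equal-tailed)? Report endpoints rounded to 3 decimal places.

[-6.964, 2.484]

The posterior is symmetric, so the 95% equal-tailed interval is δ = -2.24 ± z·2.41 with z = 1.960.
Half-width: 1.960 × 2.41 = 4.724.
-2.24 − 4.724 = -6.964; -2.24 + 4.724 = 2.484.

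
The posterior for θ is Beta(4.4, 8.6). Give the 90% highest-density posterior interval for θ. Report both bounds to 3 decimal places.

The posterior is unimodal and skewed, so the HPD interval has equal density at both endpoints and is the shortest 90% interval.
Solving f(0.129) = f(0.541) with F(0.541) − F(0.129) = 0.90 gives [0.129, 0.541].
For comparison, the equal-tailed interval is [0.145, 0.561]; the HPD is narrower and shifted toward the mode.

[0.129, 0.541]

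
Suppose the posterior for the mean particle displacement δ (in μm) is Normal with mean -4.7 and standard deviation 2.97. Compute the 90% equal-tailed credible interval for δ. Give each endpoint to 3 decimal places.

[-9.585, 0.185]

The posterior is symmetric, so the 90% equal-tailed interval is δ = -4.7 ± z·2.97 with z = 1.645.
Half-width: 1.645 × 2.97 = 4.885.
-4.7 − 4.885 = -9.585; -4.7 + 4.885 = 0.185.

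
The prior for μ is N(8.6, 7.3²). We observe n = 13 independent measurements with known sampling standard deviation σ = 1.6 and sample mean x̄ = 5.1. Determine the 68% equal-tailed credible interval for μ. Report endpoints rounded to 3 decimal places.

[4.672, 5.553]

Posterior precision = 1/7.3² + 13/1.6² = 0.0188 + 5.0781 = 5.0969, so posterior SD = 0.4429.
Posterior mean = (8.6/7.3² + 13·5.1/1.6²) / 5.0969 = 5.1129.
Interval: 5.1129 ± 0.994 × 0.4429 → [4.672, 5.553].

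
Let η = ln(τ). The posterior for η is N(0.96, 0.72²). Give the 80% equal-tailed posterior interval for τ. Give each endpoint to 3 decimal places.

On the log scale the 80% interval is 0.96 ± 1.282 × 0.72 = [0.0373, 1.8827].
Exponentiate: [e^0.0373, e^1.8827] = [1.038, 6.571].

[1.038, 6.571]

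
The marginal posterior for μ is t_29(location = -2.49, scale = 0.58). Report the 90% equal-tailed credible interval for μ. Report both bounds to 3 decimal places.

[-3.475, -1.505]

The t_29 distribution is symmetric; the 90% interval is -2.49 ± t·0.58 with t_{0.95,29} = 1.699.
Half-width: 1.699 × 0.58 = 0.985.
-2.49 − 0.985 = -3.475; -2.49 + 0.985 = -1.505.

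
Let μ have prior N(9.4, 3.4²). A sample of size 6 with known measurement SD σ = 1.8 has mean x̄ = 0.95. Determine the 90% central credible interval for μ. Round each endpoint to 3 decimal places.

Posterior precision = 1/3.4² + 6/1.8² = 0.0865 + 1.8519 = 1.9384, so posterior SD = 0.7183.
Posterior mean = (9.4/3.4² + 6·0.95/1.8²) / 1.9384 = 1.3271.
Interval: 1.3271 ± 1.645 × 0.7183 → [0.146, 2.509].

[0.146, 2.509]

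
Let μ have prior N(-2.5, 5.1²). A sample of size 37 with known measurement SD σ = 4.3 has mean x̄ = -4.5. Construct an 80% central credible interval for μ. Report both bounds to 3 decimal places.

[-5.360, -3.565]

Posterior precision = 1/5.1² + 37/4.3² = 0.0384 + 2.0011 = 2.0395, so posterior SD = 0.7002.
Posterior mean = (-2.5/5.1² + 37·-4.5/4.3²) / 2.0395 = -4.4623.
Interval: -4.4623 ± 1.282 × 0.7002 → [-5.360, -3.565].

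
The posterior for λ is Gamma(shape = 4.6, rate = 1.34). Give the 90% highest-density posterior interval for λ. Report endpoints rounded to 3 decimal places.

[0.950, 5.819]

The posterior is unimodal and skewed, so the HPD interval has equal density at both endpoints and is the shortest 90% interval.
Solving f(0.950) = f(5.819) with F(5.819) − F(0.950) = 0.90 gives [0.950, 5.819].
For comparison, the equal-tailed interval is [1.286, 6.417]; the HPD is narrower and shifted toward the mode.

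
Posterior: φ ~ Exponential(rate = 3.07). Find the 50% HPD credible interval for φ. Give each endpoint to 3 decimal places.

[0.000, 0.226]

The exponential density is strictly decreasing on [0, ∞), so the HPD interval is anchored at 0: [0, q] with P(φ ≤ q) = 0.50.
q = −ln(1 − 0.50) / 3.07 = 0.6931 / 3.07 = 0.226.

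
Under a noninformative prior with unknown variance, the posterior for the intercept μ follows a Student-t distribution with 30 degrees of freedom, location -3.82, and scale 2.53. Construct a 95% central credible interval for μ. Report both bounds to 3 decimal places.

[-8.987, 1.347]

The t_30 distribution is symmetric; the 95% interval is -3.82 ± t·2.53 with t_{0.975,30} = 2.042.
Half-width: 2.042 × 2.53 = 5.167.
-3.82 − 5.167 = -8.987; -3.82 + 5.167 = 1.347.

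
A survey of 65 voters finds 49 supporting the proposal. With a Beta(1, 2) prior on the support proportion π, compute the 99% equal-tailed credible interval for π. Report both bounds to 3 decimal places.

[0.588, 0.857]

Posterior: Beta(1+49, 2+16) = Beta(50, 18).
Equal-tailed 99% interval: the 0.005 and 0.995 quantiles of Beta(50, 18).
Posterior mean ≈ 0.735, SD ≈ 0.053; a Normal approximation gives roughly [0.598, 0.872].
Exact: F⁻¹(0.005) = 0.588; F⁻¹(0.995) = 0.857.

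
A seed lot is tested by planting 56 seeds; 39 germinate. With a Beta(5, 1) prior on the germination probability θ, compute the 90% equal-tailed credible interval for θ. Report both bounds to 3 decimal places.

Posterior: Beta(5+39, 1+17) = Beta(44, 18).
Equal-tailed 90% interval: the 0.05 and 0.95 quantiles of Beta(44, 18).
Posterior mean ≈ 0.710, SD ≈ 0.057; a Normal approximation gives roughly [0.616, 0.804].
Exact: F⁻¹(0.05) = 0.612; F⁻¹(0.95) = 0.800.

[0.612, 0.800]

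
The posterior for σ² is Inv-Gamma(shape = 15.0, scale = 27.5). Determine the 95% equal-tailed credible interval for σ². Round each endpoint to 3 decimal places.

Inverse-Gamma(15.0, 27.5) quantiles: F⁻¹(0.025) and F⁻¹(0.975).
Equivalently, 1/σ² ~ Gamma(15.0, rate = 27.5); invert its 0.975 and 0.025 quantiles.
Posterior mean ≈ 1.964, SD ≈ 0.545; a Normal approximation gives roughly [0.897, 3.032].
Exact: lower = 1.171; upper = 3.276.

[1.171, 3.276]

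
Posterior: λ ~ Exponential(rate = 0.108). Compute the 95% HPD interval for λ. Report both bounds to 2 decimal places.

The exponential density is strictly decreasing on [0, ∞), so the HPD interval is anchored at 0: [0, q] with P(λ ≤ q) = 0.95.
q = −ln(1 − 0.95) / 0.108 = 2.9957 / 0.108 = 27.74.

[0.00, 27.74]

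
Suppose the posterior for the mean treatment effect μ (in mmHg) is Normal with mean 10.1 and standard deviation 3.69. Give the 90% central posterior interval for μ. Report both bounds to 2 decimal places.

[4.03, 16.17]

The posterior is symmetric, so the 90% equal-tailed interval is μ = 10.1 ± z·3.69 with z = 1.645.
Half-width: 1.645 × 3.69 = 6.07.
10.1 − 6.07 = 4.03; 10.1 + 6.07 = 16.17.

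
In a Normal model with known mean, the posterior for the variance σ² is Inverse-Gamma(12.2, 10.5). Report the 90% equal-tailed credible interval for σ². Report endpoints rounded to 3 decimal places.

[0.569, 1.484]

Inverse-Gamma(12.2, 10.5) quantiles: F⁻¹(0.05) and F⁻¹(0.95).
Equivalently, 1/σ² ~ Gamma(12.2, rate = 10.5); invert its 0.95 and 0.05 quantiles.
Posterior mean ≈ 0.938, SD ≈ 0.294; a Normal approximation gives roughly [0.455, 1.420].
Exact: lower = 0.569; upper = 1.484.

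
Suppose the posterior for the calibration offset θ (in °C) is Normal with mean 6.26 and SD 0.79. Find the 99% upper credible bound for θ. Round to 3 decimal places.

8.098

Need U with P(θ ≤ U) = 0.99: U = 6.26 + z_{0.01}·0.79.
z = 2.326; U = 6.26 + 2.326 × 0.79 = 8.098.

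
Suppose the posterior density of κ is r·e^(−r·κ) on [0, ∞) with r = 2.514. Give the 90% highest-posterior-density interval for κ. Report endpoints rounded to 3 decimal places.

The exponential density is strictly decreasing on [0, ∞), so the HPD interval is anchored at 0: [0, q] with P(κ ≤ q) = 0.90.
q = −ln(1 − 0.90) / 2.514 = 2.3026 / 2.514 = 0.916.

[0.000, 0.916]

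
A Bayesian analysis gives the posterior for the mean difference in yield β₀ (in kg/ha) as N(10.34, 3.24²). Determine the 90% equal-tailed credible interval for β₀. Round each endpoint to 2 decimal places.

The posterior is symmetric, so the 90% equal-tailed interval is β₀ = 10.34 ± z·3.24 with z = 1.645.
Half-width: 1.645 × 3.24 = 5.33.
10.34 − 5.33 = 5.01; 10.34 + 5.33 = 15.67.

[5.01, 15.67]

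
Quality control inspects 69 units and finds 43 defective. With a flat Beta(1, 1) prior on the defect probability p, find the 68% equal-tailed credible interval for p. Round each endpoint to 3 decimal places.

[0.562, 0.677]

Posterior: Beta(1+43, 1+26) = Beta(44, 27).
Equal-tailed 68% interval: the 0.16 and 0.84 quantiles of Beta(44, 27).
Posterior mean ≈ 0.620, SD ≈ 0.057; a Normal approximation gives roughly [0.563, 0.677].
Exact: F⁻¹(0.16) = 0.562; F⁻¹(0.84) = 0.677.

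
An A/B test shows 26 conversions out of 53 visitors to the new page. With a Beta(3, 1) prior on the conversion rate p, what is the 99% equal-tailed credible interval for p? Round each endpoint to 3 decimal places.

Posterior: Beta(3+26, 1+27) = Beta(29, 28).
Equal-tailed 99% interval: the 0.005 and 0.995 quantiles of Beta(29, 28).
Posterior mean ≈ 0.509, SD ≈ 0.066; a Normal approximation gives roughly [0.340, 0.678].
Exact: F⁻¹(0.005) = 0.342; F⁻¹(0.995) = 0.675.

[0.342, 0.675]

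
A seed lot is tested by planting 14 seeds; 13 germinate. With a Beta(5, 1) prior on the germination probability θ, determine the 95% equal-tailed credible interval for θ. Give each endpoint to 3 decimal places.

Posterior: Beta(5+13, 1+1) = Beta(18, 2).
Equal-tailed 95% interval: the 0.025 and 0.975 quantiles of Beta(18, 2).
Posterior mean ≈ 0.900, SD ≈ 0.065; a Normal approximation gives roughly [0.772, 1.028].
Exact: F⁻¹(0.025) = 0.740; F⁻¹(0.975) = 0.987.

[0.740, 0.987]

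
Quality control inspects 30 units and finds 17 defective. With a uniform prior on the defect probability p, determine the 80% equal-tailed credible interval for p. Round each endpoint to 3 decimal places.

Posterior: Beta(1+17, 1+13) = Beta(18, 14).
Equal-tailed 80% interval: the 0.1 and 0.9 quantiles of Beta(18, 14).
Posterior mean ≈ 0.562, SD ≈ 0.086; a Normal approximation gives roughly [0.452, 0.673].
Exact: F⁻¹(0.1) = 0.450; F⁻¹(0.9) = 0.673.

[0.450, 0.673]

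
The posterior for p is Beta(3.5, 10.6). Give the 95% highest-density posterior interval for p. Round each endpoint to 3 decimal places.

[0.051, 0.466]

The posterior is unimodal and skewed, so the HPD interval has equal density at both endpoints and is the shortest 95% interval.
Solving f(0.051) = f(0.466) with F(0.466) − F(0.051) = 0.95 gives [0.051, 0.466].
For comparison, the equal-tailed interval is [0.069, 0.494]; the HPD is narrower and shifted toward the mode.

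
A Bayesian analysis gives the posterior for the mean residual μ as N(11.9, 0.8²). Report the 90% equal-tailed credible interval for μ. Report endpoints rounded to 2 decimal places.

[10.58, 13.22]

The posterior is symmetric, so the 90% equal-tailed interval is μ = 11.9 ± z·0.8 with z = 1.645.
Half-width: 1.645 × 0.8 = 1.32.
11.9 − 1.32 = 10.58; 11.9 + 1.32 = 13.22.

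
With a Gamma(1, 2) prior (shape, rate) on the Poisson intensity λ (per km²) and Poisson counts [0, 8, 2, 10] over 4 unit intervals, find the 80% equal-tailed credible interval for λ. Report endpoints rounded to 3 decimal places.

Posterior: Gamma(1+20, 2+4) = Gamma(21, 6) (shape, rate).
Equal-tailed 80% interval: Gamma(21, 6) quantiles at 0.1 and 0.9.
Posterior mean ≈ 3.500, SD ≈ 0.764; a Normal approximation gives roughly [2.521, 4.479].
Exact: lower = 2.564; upper = 4.508.

[2.564, 4.508]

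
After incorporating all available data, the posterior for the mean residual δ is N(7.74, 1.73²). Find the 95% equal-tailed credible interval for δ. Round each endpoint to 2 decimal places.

[4.35, 11.13]

The posterior is symmetric, so the 95% equal-tailed interval is δ = 7.74 ± z·1.73 with z = 1.960.
Half-width: 1.960 × 1.73 = 3.39.
7.74 − 3.39 = 4.35; 7.74 + 3.39 = 11.13.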